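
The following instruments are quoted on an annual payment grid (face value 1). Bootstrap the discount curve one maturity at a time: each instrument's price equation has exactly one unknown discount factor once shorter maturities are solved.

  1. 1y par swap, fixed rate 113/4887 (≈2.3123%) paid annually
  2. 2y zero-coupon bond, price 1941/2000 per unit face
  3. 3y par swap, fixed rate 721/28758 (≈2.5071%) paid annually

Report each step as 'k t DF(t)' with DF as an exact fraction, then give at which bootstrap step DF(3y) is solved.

step 1 [1y] swap r/1=113/4887: DF=(1 − 113/4887·(0))/(1+113/4887) = 4887/5000 ≈ 0.977400
step 2 [2y] zero: DF = P = 1941/2000 ≈ 0.970500
step 3 [3y] swap r/1=721/28758: DF=(1 − 721/28758·(0.977400+0.970500))/(1+721/28758) = 9279/10000 ≈ 0.927900

1 1 4887/5000
2 2 1941/2000
3 3 9279/10000
DF(3y) is solved at step 3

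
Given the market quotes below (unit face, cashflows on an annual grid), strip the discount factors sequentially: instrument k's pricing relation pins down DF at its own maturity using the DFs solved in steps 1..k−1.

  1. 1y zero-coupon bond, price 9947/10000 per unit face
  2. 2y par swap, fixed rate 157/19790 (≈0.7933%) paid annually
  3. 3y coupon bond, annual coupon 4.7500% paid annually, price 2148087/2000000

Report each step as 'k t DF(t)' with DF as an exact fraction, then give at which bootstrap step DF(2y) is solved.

1 1 9947/10000
2 2 9843/10000
3 3 2339/2500
DF(2y) is solved at step 2

step 1 [1y] zero: DF = P = 9947/10000 ≈ 0.994700
step 2 [2y] swap r/1=157/19790: DF=(1 − 157/19790·(0.994700))/(1+157/19790) = 9843/10000 ≈ 0.984300
step 3 [3y] bond c/1=19/400: DF=(2148087/2000000 − 19/400·(0.994700+0.984300))/(1+19/400) = 2339/2500 ≈ 0.935600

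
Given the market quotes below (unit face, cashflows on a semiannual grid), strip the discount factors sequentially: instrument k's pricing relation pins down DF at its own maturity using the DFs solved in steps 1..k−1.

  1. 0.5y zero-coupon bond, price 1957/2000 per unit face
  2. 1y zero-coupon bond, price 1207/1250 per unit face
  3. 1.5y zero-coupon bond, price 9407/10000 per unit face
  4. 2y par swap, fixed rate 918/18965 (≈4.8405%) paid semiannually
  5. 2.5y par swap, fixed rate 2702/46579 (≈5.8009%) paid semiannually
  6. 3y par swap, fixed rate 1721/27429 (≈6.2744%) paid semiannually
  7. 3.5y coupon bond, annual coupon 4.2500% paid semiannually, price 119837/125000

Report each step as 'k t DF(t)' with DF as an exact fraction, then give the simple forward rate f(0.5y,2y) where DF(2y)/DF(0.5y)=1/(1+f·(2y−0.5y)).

step 1 [0.5y] zero: DF = P = 1957/2000 ≈ 0.978500
step 2 [1y] zero: DF = P = 1207/1250 ≈ 0.965600
step 3 [1.5y] zero: DF = P = 9407/10000 ≈ 0.940700
step 4 [2y] swap r/2=459/18965: DF=(1 − 459/18965·(0.978500+0.965600+0.940700))/(1+459/18965) = 4541/5000 ≈ 0.908200
step 5 [2.5y] swap r/2=1351/46579: DF=(1 − 1351/46579·(0.978500+0.965600+0.940700+0.908200))/(1+1351/46579) = 8649/10000 ≈ 0.864900
step 6 [3y] swap r/2=1721/54858: DF=(1 − 1721/54858·(0.978500+0.965600+0.940700+0.908200+0.864900))/(1+1721/54858) = 8279/10000 ≈ 0.827900
step 7 [3.5y] bond c/2=17/800: DF=(119837/125000 − 17/800·(0.978500+0.965600+0.940700+0.908200+0.864900+0.827900))/(1+17/800) = 4123/5000 ≈ 0.824600

1 1/2 1957/2000
2 1 1207/1250
3 3/2 9407/10000
4 2 4541/5000
5 5/2 8649/10000
6 3 8279/10000
7 7/2 4123/5000
f(0.5y,2y) = ((1957/2000)/(4541/5000) − 1)/(3/2) = 37/717 ≈ 5.1604%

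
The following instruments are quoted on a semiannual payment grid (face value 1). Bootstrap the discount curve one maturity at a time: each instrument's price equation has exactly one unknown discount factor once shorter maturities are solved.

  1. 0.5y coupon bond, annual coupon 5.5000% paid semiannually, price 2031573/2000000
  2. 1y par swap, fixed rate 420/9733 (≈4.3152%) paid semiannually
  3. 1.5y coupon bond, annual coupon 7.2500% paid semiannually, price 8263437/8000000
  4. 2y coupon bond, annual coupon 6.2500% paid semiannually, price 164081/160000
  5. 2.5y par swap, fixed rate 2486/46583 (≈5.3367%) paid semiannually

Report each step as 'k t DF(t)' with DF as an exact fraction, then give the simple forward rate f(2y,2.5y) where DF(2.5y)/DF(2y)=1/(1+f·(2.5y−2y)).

1 1/2 4943/5000
2 1 479/500
3 3/2 9287/10000
4 2 9073/10000
5 5/2 8757/10000
f(2y,2.5y) = ((9073/10000)/(8757/10000) − 1)/(1/2) = 632/8757 ≈ 7.2171%

step 1 [0.5y] bond c/2=11/400: DF=(2031573/2000000 − 11/400·(0))/(1+11/400) = 4943/5000 ≈ 0.988600
step 2 [1y] swap r/2=210/9733: DF=(1 − 210/9733·(0.988600))/(1+210/9733) = 479/500 ≈ 0.958000
step 3 [1.5y] bond c/2=29/800: DF=(8263437/8000000 − 29/800·(0.988600+0.958000))/(1+29/800) = 9287/10000 ≈ 0.928700
step 4 [2y] bond c/2=1/32: DF=(164081/160000 − 1/32·(0.988600+0.958000+0.928700))/(1+1/32) = 9073/10000 ≈ 0.907300
step 5 [2.5y] swap r/2=1243/46583: DF=(1 − 1243/46583·(0.988600+0.958000+0.928700+0.907300))/(1+1243/46583) = 8757/10000 ≈ 0.875700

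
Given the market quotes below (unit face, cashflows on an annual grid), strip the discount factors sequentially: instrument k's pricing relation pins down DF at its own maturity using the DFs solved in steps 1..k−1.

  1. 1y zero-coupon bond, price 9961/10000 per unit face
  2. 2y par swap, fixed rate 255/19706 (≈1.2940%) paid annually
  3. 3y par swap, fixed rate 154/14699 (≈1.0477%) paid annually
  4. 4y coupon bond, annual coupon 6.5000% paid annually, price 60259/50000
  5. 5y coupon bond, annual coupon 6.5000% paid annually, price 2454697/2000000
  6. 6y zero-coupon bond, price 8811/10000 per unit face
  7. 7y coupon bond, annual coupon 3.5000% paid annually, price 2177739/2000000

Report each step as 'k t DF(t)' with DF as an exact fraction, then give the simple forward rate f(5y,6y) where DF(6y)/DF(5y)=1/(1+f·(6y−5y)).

1 1 9961/10000
2 2 1949/2000
3 3 2423/2500
4 4 4761/5000
5 5 9149/10000
6 6 8811/10000
7 7 8597/10000
f(5y,6y) = ((9149/10000)/(8811/10000) − 1)/(1) = 338/8811 ≈ 3.8361%

step 1 [1y] zero: DF = P = 9961/10000 ≈ 0.996100
step 2 [2y] swap r/1=255/19706: DF=(1 − 255/19706·(0.996100))/(1+255/19706) = 1949/2000 ≈ 0.974500
step 3 [3y] swap r/1=154/14699: DF=(1 − 154/14699·(0.996100+0.974500))/(1+154/14699) = 2423/2500 ≈ 0.969200
step 4 [4y] bond c/1=13/200: DF=(60259/50000 − 13/200·(0.996100+0.974500+0.969200))/(1+13/200) = 4761/5000 ≈ 0.952200
step 5 [5y] bond c/1=13/200: DF=(2454697/2000000 − 13/200·(0.996100+0.974500+0.969200+0.952200))/(1+13/200) = 9149/10000 ≈ 0.914900
step 6 [6y] zero: DF = P = 8811/10000 ≈ 0.881100
step 7 [7y] bond c/1=7/200: DF=(2177739/2000000 − 7/200·(0.996100+0.974500+0.969200+0.952200+0.914900+0.881100))/(1+7/200) = 8597/10000 ≈ 0.859700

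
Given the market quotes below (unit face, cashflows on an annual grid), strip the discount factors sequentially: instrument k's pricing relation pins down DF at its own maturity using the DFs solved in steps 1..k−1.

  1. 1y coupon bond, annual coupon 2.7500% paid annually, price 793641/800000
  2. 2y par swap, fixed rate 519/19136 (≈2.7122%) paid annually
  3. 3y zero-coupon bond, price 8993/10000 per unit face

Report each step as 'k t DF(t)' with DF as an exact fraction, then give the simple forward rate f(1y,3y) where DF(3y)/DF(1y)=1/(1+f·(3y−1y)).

1 1 1931/2000
2 2 9481/10000
3 3 8993/10000
f(1y,3y) = ((1931/2000)/(8993/10000) − 1)/(2) = 331/8993 ≈ 3.6806%

step 1 [1y] bond c/1=11/400: DF=(793641/800000 − 11/400·(0))/(1+11/400) = 1931/2000 ≈ 0.965500
step 2 [2y] swap r/1=519/19136: DF=(1 − 519/19136·(0.965500))/(1+519/19136) = 9481/10000 ≈ 0.948100
step 3 [3y] zero: DF = P = 8993/10000 ≈ 0.899300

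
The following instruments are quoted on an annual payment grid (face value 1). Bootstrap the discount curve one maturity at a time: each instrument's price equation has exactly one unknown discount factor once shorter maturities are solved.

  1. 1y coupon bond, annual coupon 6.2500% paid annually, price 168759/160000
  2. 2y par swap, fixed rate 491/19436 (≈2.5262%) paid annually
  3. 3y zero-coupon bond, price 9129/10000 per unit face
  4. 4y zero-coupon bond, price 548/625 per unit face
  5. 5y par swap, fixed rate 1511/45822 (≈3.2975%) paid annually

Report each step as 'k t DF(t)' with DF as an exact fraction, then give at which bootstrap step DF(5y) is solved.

1 1 9927/10000
2 2 9509/10000
3 3 9129/10000
4 4 548/625
5 5 8489/10000
DF(5y) is solved at step 5

step 1 [1y] bond c/1=1/16: DF=(168759/160000 − 1/16·(0))/(1+1/16) = 9927/10000 ≈ 0.992700
step 2 [2y] swap r/1=491/19436: DF=(1 − 491/19436·(0.992700))/(1+491/19436) = 9509/10000 ≈ 0.950900
step 3 [3y] zero: DF = P = 9129/10000 ≈ 0.912900
step 4 [4y] zero: DF = P = 548/625 ≈ 0.876800
step 5 [5y] swap r/1=1511/45822: DF=(1 − 1511/45822·(0.992700+0.950900+0.912900+0.876800))/(1+1511/45822) = 8489/10000 ≈ 0.848900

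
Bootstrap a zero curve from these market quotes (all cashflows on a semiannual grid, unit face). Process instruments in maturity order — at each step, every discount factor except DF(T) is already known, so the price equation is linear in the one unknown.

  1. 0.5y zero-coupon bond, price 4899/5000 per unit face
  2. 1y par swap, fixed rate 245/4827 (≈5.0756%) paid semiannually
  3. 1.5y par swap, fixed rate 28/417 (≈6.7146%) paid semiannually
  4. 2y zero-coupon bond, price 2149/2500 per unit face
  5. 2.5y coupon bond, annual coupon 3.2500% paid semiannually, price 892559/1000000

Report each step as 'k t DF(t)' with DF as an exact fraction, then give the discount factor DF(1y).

1 1/2 4899/5000
2 1 951/1000
3 3/2 1131/1250
4 2 2149/2500
5 5/2 512/625
DF(1y) = 951/1000 ≈ 0.951000

step 1 [0.5y] zero: DF = P = 4899/5000 ≈ 0.979800
step 2 [1y] swap r/2=245/9654: DF=(1 − 245/9654·(0.979800))/(1+245/9654) = 951/1000 ≈ 0.951000
step 3 [1.5y] swap r/2=14/417: DF=(1 − 14/417·(0.979800+0.951000))/(1+14/417) = 1131/1250 ≈ 0.904800
step 4 [2y] zero: DF = P = 2149/2500 ≈ 0.859600
step 5 [2.5y] bond c/2=13/800: DF=(892559/1000000 − 13/800·(0.979800+0.951000+0.904800+0.859600))/(1+13/800) = 512/625 ≈ 0.819200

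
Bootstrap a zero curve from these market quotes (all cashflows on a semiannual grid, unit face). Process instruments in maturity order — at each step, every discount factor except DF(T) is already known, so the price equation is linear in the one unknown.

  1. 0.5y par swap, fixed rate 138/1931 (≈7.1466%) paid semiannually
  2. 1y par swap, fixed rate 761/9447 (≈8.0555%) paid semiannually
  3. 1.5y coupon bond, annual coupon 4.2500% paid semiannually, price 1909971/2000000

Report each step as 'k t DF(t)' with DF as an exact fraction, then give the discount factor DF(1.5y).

1 1/2 1931/2000
2 1 9239/10000
3 3/2 4479/5000
DF(1.5y) = 4479/5000 ≈ 0.895800

step 1 [0.5y] swap r/2=69/1931: DF=(1 − 69/1931·(0))/(1+69/1931) = 1931/2000 ≈ 0.965500
step 2 [1y] swap r/2=761/18894: DF=(1 − 761/18894·(0.965500))/(1+761/18894) = 9239/10000 ≈ 0.923900
step 3 [1.5y] bond c/2=17/800: DF=(1909971/2000000 − 17/800·(0.965500+0.923900))/(1+17/800) = 4479/5000 ≈ 0.895800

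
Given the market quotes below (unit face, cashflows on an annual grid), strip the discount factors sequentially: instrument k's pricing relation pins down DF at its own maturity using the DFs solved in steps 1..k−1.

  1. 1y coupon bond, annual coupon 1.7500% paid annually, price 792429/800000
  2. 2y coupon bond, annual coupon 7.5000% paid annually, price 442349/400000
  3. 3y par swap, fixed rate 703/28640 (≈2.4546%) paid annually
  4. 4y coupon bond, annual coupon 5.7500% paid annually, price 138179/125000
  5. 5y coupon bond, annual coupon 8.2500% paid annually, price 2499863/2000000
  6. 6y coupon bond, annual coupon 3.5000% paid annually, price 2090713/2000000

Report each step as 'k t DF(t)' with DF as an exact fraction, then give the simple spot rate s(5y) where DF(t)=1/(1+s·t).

step 1 [1y] bond c/1=7/400: DF=(792429/800000 − 7/400·(0))/(1+7/400) = 1947/2000 ≈ 0.973500
step 2 [2y] bond c/1=3/40: DF=(442349/400000 − 3/40·(0.973500))/(1+3/40) = 1201/1250 ≈ 0.960800
step 3 [3y] swap r/1=703/28640: DF=(1 − 703/28640·(0.973500+0.960800))/(1+703/28640) = 9297/10000 ≈ 0.929700
step 4 [4y] bond c/1=23/400: DF=(138179/125000 − 23/400·(0.973500+0.960800+0.929700))/(1+23/400) = 556/625 ≈ 0.889600
step 5 [5y] bond c/1=33/400: DF=(2499863/2000000 − 33/400·(0.973500+0.960800+0.929700+0.889600))/(1+33/400) = 4343/5000 ≈ 0.868600
step 6 [6y] bond c/1=7/200: DF=(2090713/2000000 − 7/200·(0.973500+0.960800+0.929700+0.889600+0.868600))/(1+7/200) = 8537/10000 ≈ 0.853700

1 1 1947/2000
2 2 1201/1250
3 3 9297/10000
4 4 556/625
5 5 4343/5000
6 6 8537/10000
s(5y) = (1/(4343/5000) − 1)/(5) = 657/21715 ≈ 3.0256%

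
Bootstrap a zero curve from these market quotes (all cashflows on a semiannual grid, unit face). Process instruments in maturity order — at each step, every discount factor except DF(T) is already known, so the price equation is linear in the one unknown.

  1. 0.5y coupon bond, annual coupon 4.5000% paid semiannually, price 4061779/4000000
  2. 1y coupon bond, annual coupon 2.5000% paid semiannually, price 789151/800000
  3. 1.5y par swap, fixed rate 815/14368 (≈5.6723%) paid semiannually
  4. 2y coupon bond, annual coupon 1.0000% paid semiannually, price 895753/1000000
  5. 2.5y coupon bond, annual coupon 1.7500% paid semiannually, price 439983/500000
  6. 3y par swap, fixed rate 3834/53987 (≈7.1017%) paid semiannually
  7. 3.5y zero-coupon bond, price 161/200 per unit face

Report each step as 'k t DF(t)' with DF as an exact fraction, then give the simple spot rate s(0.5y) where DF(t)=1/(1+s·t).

1 1/2 9931/10000
2 1 481/500
3 3/2 1837/2000
4 2 877/1000
5 5/2 4199/5000
6 3 8083/10000
7 7/2 161/200
s(0.5y) = (1/(9931/10000) − 1)/(1/2) = 138/9931 ≈ 1.3896%

step 1 [0.5y] bond c/2=9/400: DF=(4061779/4000000 − 9/400·(0))/(1+9/400) = 9931/10000 ≈ 0.993100
step 2 [1y] bond c/2=1/80: DF=(789151/800000 − 1/80·(0.993100))/(1+1/80) = 481/500 ≈ 0.962000
step 3 [1.5y] swap r/2=815/28736: DF=(1 − 815/28736·(0.993100+0.962000))/(1+815/28736) = 1837/2000 ≈ 0.918500
step 4 [2y] bond c/2=1/200: DF=(895753/1000000 − 1/200·(0.993100+0.962000+0.918500))/(1+1/200) = 877/1000 ≈ 0.877000
step 5 [2.5y] bond c/2=7/800: DF=(439983/500000 − 7/800·(0.993100+0.962000+0.918500+0.877000))/(1+7/800) = 4199/5000 ≈ 0.839800
step 6 [3y] swap r/2=1917/53987: DF=(1 − 1917/53987·(0.993100+0.962000+0.918500+0.877000+0.839800))/(1+1917/53987) = 8083/10000 ≈ 0.808300
step 7 [3.5y] zero: DF = P = 161/200 ≈ 0.805000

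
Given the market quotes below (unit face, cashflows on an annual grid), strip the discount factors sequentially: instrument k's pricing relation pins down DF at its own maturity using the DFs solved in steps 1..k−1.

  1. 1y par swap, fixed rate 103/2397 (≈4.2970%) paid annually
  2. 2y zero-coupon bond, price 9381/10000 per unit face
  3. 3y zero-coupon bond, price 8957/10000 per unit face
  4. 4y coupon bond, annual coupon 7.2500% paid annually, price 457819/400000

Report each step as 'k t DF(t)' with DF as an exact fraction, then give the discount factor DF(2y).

step 1 [1y] swap r/1=103/2397: DF=(1 − 103/2397·(0))/(1+103/2397) = 2397/2500 ≈ 0.958800
step 2 [2y] zero: DF = P = 9381/10000 ≈ 0.938100
step 3 [3y] zero: DF = P = 8957/10000 ≈ 0.895700
step 4 [4y] bond c/1=29/400: DF=(457819/400000 − 29/400·(0.958800+0.938100+0.895700))/(1+29/400) = 549/625 ≈ 0.878400

1 1 2397/2500
2 2 9381/10000
3 3 8957/10000
4 4 549/625
DF(2y) = 9381/10000 ≈ 0.938100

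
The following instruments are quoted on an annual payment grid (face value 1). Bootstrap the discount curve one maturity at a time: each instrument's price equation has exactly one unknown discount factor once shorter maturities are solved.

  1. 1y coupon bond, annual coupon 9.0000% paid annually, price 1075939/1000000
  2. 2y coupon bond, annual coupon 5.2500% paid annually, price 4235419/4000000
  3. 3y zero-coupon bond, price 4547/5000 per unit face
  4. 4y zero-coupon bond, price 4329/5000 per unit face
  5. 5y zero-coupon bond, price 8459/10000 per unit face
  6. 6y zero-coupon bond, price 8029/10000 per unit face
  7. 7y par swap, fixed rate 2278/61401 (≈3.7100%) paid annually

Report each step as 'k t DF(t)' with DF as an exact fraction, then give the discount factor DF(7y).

1 1 9871/10000
2 2 598/625
3 3 4547/5000
4 4 4329/5000
5 5 8459/10000
6 6 8029/10000
7 7 3861/5000
DF(7y) = 3861/5000 ≈ 0.772200

step 1 [1y] bond c/1=9/100: DF=(1075939/1000000 − 9/100·(0))/(1+9/100) = 9871/10000 ≈ 0.987100
step 2 [2y] bond c/1=21/400: DF=(4235419/4000000 − 21/400·(0.987100))/(1+21/400) = 598/625 ≈ 0.956800
step 3 [3y] zero: DF = P = 4547/5000 ≈ 0.909400
step 4 [4y] zero: DF = P = 4329/5000 ≈ 0.865800
step 5 [5y] zero: DF = P = 8459/10000 ≈ 0.845900
step 6 [6y] zero: DF = P = 8029/10000 ≈ 0.802900
step 7 [7y] swap r/1=2278/61401: DF=(1 − 2278/61401·(0.987100+0.956800+0.909400+0.865800+0.845900+0.802900))/(1+2278/61401) = 3861/5000 ≈ 0.772200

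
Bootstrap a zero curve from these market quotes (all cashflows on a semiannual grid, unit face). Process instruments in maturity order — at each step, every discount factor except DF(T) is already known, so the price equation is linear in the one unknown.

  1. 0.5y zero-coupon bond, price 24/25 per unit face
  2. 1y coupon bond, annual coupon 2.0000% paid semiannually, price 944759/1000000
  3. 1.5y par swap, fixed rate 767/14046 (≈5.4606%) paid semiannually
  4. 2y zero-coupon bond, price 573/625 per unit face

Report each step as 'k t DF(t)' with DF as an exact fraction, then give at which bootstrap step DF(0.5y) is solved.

1 1/2 24/25
2 1 9259/10000
3 3/2 9233/10000
4 2 573/625
DF(0.5y) is solved at step 1

step 1 [0.5y] zero: DF = P = 24/25 ≈ 0.960000
step 2 [1y] bond c/2=1/100: DF=(944759/1000000 − 1/100·(0.960000))/(1+1/100) = 9259/10000 ≈ 0.925900
step 3 [1.5y] swap r/2=767/28092: DF=(1 − 767/28092·(0.960000+0.925900))/(1+767/28092) = 9233/10000 ≈ 0.923300
step 4 [2y] zero: DF = P = 573/625 ≈ 0.916800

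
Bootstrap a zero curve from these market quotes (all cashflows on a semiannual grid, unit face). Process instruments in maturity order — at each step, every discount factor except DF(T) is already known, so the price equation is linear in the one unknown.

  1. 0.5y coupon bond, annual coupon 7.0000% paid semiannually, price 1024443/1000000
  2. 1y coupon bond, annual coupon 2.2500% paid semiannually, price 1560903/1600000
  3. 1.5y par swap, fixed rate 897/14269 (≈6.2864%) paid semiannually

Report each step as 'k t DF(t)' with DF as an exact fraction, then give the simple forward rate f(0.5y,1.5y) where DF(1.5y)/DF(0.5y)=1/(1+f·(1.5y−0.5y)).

step 1 [0.5y] bond c/2=7/200: DF=(1024443/1000000 − 7/200·(0))/(1+7/200) = 4949/5000 ≈ 0.989800
step 2 [1y] bond c/2=9/800: DF=(1560903/1600000 − 9/800·(0.989800))/(1+9/800) = 9537/10000 ≈ 0.953700
step 3 [1.5y] swap r/2=897/28538: DF=(1 − 897/28538·(0.989800+0.953700))/(1+897/28538) = 9103/10000 ≈ 0.910300

1 1/2 4949/5000
2 1 9537/10000
3 3/2 9103/10000
f(0.5y,1.5y) = ((4949/5000)/(9103/10000) − 1)/(1) = 795/9103 ≈ 8.7334%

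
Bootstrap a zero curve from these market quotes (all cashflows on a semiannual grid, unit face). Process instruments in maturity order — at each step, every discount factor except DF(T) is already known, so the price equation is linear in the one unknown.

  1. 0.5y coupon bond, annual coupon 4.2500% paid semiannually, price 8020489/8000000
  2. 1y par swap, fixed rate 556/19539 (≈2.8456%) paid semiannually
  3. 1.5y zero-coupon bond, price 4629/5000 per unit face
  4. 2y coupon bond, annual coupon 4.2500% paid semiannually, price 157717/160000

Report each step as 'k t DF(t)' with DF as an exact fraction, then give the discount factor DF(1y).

1 1/2 9817/10000
2 1 4861/5000
3 3/2 4629/5000
4 2 9053/10000
DF(1y) = 4861/5000 ≈ 0.972200

step 1 [0.5y] bond c/2=17/800: DF=(8020489/8000000 − 17/800·(0))/(1+17/800) = 9817/10000 ≈ 0.981700
step 2 [1y] swap r/2=278/19539: DF=(1 − 278/19539·(0.981700))/(1+278/19539) = 4861/5000 ≈ 0.972200
step 3 [1.5y] zero: DF = P = 4629/5000 ≈ 0.925800
step 4 [2y] bond c/2=17/800: DF=(157717/160000 − 17/800·(0.981700+0.972200+0.925800))/(1+17/800) = 9053/10000 ≈ 0.905300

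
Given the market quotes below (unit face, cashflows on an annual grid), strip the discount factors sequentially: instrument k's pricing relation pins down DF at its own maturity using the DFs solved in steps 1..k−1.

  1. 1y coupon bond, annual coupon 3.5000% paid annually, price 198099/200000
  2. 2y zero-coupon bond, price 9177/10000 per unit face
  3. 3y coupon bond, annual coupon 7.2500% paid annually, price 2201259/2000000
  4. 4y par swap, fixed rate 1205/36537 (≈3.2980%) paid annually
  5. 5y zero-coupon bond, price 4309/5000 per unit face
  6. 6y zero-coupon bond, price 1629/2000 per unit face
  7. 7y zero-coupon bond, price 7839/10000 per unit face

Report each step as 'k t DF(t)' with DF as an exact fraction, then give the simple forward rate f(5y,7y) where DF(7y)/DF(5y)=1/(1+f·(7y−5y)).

1 1 957/1000
2 2 9177/10000
3 3 1799/2000
4 4 1759/2000
5 5 4309/5000
6 6 1629/2000
7 7 7839/10000
f(5y,7y) = ((4309/5000)/(7839/10000) − 1)/(2) = 779/15678 ≈ 4.9687%

step 1 [1y] bond c/1=7/200: DF=(198099/200000 − 7/200·(0))/(1+7/200) = 957/1000 ≈ 0.957000
step 2 [2y] zero: DF = P = 9177/10000 ≈ 0.917700
step 3 [3y] bond c/1=29/400: DF=(2201259/2000000 − 29/400·(0.957000+0.917700))/(1+29/400) = 1799/2000 ≈ 0.899500
step 4 [4y] swap r/1=1205/36537: DF=(1 − 1205/36537·(0.957000+0.917700+0.899500))/(1+1205/36537) = 1759/2000 ≈ 0.879500
step 5 [5y] zero: DF = P = 4309/5000 ≈ 0.861800
step 6 [6y] zero: DF = P = 1629/2000 ≈ 0.814500
step 7 [7y] zero: DF = P = 7839/10000 ≈ 0.783900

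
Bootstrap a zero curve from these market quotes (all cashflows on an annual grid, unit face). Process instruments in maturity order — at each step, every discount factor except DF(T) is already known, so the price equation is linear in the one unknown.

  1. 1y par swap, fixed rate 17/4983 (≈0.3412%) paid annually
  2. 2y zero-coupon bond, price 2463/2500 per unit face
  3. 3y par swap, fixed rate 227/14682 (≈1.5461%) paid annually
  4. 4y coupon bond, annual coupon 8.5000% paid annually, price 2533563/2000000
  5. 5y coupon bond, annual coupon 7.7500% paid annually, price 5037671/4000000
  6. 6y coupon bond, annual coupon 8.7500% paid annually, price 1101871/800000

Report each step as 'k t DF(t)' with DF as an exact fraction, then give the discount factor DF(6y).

step 1 [1y] swap r/1=17/4983: DF=(1 − 17/4983·(0))/(1+17/4983) = 4983/5000 ≈ 0.996600
step 2 [2y] zero: DF = P = 2463/2500 ≈ 0.985200
step 3 [3y] swap r/1=227/14682: DF=(1 − 227/14682·(0.996600+0.985200))/(1+227/14682) = 4773/5000 ≈ 0.954600
step 4 [4y] bond c/1=17/200: DF=(2533563/2000000 − 17/200·(0.996600+0.985200+0.954600))/(1+17/200) = 15/16 ≈ 0.937500
step 5 [5y] bond c/1=31/400: DF=(5037671/4000000 − 31/400·(0.996600+0.985200+0.954600+0.937500))/(1+31/400) = 4451/5000 ≈ 0.890200
step 6 [6y] bond c/1=7/80: DF=(1101871/800000 − 7/80·(0.996600+0.985200+0.954600+0.937500+0.890200))/(1+7/80) = 552/625 ≈ 0.883200

1 1 4983/5000
2 2 2463/2500
3 3 4773/5000
4 4 15/16
5 5 4451/5000
6 6 552/625
DF(6y) = 552/625 ≈ 0.883200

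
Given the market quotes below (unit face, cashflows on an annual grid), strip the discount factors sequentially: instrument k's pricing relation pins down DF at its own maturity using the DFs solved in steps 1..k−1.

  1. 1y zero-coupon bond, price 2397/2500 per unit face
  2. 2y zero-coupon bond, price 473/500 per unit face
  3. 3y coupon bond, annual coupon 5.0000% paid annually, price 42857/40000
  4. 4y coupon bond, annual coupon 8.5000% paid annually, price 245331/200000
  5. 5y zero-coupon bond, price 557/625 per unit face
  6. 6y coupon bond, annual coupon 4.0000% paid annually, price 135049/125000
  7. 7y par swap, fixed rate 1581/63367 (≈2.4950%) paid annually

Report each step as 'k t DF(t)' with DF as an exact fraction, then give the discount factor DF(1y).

step 1 [1y] zero: DF = P = 2397/2500 ≈ 0.958800
step 2 [2y] zero: DF = P = 473/500 ≈ 0.946000
step 3 [3y] bond c/1=1/20: DF=(42857/40000 − 1/20·(0.958800+0.946000))/(1+1/20) = 9297/10000 ≈ 0.929700
step 4 [4y] bond c/1=17/200: DF=(245331/200000 − 17/200·(0.958800+0.946000+0.929700))/(1+17/200) = 1817/2000 ≈ 0.908500
step 5 [5y] zero: DF = P = 557/625 ≈ 0.891200
step 6 [6y] bond c/1=1/25: DF=(135049/125000 − 1/25·(0.958800+0.946000+0.929700+0.908500+0.891200))/(1+1/25) = 4303/5000 ≈ 0.860600
step 7 [7y] swap r/1=1581/63367: DF=(1 − 1581/63367·(0.958800+0.946000+0.929700+0.908500+0.891200+0.860600))/(1+1581/63367) = 8419/10000 ≈ 0.841900

1 1 2397/2500
2 2 473/500
3 3 9297/10000
4 4 1817/2000
5 5 557/625
6 6 4303/5000
7 7 8419/10000
DF(1y) = 2397/2500 ≈ 0.958800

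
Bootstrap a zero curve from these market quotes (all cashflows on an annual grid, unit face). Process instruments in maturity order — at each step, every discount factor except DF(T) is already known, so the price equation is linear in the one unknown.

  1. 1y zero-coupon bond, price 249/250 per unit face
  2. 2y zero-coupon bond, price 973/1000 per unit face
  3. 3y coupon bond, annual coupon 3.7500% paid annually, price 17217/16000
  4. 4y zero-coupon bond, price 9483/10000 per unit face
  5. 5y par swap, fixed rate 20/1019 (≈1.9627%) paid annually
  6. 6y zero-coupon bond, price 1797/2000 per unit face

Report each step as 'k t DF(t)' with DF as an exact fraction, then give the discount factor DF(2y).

step 1 [1y] zero: DF = P = 249/250 ≈ 0.996000
step 2 [2y] zero: DF = P = 973/1000 ≈ 0.973000
step 3 [3y] bond c/1=3/80: DF=(17217/16000 − 3/80·(0.996000+0.973000))/(1+3/80) = 483/500 ≈ 0.966000
step 4 [4y] zero: DF = P = 9483/10000 ≈ 0.948300
step 5 [5y] swap r/1=20/1019: DF=(1 − 20/1019·(0.996000+0.973000+0.966000+0.948300))/(1+20/1019) = 453/500 ≈ 0.906000
step 6 [6y] zero: DF = P = 1797/2000 ≈ 0.898500

1 1 249/250
2 2 973/1000
3 3 483/500
4 4 9483/10000
5 5 453/500
6 6 1797/2000
DF(2y) = 973/1000 ≈ 0.973000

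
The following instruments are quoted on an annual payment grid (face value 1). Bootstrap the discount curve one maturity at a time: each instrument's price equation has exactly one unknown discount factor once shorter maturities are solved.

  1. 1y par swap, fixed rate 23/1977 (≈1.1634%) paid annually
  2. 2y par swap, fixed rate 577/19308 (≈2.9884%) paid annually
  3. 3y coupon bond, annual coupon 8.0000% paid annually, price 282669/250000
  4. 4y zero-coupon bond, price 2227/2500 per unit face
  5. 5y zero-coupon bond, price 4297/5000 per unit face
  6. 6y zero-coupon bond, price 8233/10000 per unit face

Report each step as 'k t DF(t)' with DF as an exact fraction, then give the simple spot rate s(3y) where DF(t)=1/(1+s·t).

1 1 1977/2000
2 2 9423/10000
3 3 9039/10000
4 4 2227/2500
5 5 4297/5000
6 6 8233/10000
s(3y) = (1/(9039/10000) − 1)/(3) = 961/27117 ≈ 3.5439%

step 1 [1y] swap r/1=23/1977: DF=(1 − 23/1977·(0))/(1+23/1977) = 1977/2000 ≈ 0.988500
step 2 [2y] swap r/1=577/19308: DF=(1 − 577/19308·(0.988500))/(1+577/19308) = 9423/10000 ≈ 0.942300
step 3 [3y] bond c/1=2/25: DF=(282669/250000 − 2/25·(0.988500+0.942300))/(1+2/25) = 9039/10000 ≈ 0.903900
step 4 [4y] zero: DF = P = 2227/2500 ≈ 0.890800
step 5 [5y] zero: DF = P = 4297/5000 ≈ 0.859400
step 6 [6y] zero: DF = P = 8233/10000 ≈ 0.823300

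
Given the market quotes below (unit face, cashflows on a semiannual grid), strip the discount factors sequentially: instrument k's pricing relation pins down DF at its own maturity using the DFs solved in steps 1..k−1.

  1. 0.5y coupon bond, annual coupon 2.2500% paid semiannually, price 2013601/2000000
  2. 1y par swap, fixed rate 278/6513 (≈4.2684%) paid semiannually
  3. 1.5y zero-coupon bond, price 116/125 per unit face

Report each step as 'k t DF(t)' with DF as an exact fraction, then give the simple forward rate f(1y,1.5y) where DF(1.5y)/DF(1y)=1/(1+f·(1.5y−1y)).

1 1/2 2489/2500
2 1 9583/10000
3 3/2 116/125
f(1y,1.5y) = ((9583/10000)/(116/125) − 1)/(1/2) = 303/4640 ≈ 6.5302%

step 1 [0.5y] bond c/2=9/800: DF=(2013601/2000000 − 9/800·(0))/(1+9/800) = 2489/2500 ≈ 0.995600
step 2 [1y] swap r/2=139/6513: DF=(1 − 139/6513·(0.995600))/(1+139/6513) = 9583/10000 ≈ 0.958300
step 3 [1.5y] zero: DF = P = 116/125 ≈ 0.928000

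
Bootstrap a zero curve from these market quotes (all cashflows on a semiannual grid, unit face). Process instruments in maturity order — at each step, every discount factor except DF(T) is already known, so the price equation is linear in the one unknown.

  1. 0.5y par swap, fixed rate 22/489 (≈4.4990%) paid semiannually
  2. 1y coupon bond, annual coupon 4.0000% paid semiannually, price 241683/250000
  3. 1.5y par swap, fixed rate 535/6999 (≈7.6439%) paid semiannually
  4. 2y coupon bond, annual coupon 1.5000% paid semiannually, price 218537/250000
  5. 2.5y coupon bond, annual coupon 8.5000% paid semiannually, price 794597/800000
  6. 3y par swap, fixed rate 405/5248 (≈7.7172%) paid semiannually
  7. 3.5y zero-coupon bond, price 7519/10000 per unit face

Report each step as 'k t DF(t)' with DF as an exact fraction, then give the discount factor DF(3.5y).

step 1 [0.5y] swap r/2=11/489: DF=(1 − 11/489·(0))/(1+11/489) = 489/500 ≈ 0.978000
step 2 [1y] bond c/2=1/50: DF=(241683/250000 − 1/50·(0.978000))/(1+1/50) = 4643/5000 ≈ 0.928600
step 3 [1.5y] swap r/2=535/13998: DF=(1 − 535/13998·(0.978000+0.928600))/(1+535/13998) = 893/1000 ≈ 0.893000
step 4 [2y] bond c/2=3/400: DF=(218537/250000 − 3/400·(0.978000+0.928600+0.893000))/(1+3/400) = 2117/2500 ≈ 0.846800
step 5 [2.5y] bond c/2=17/400: DF=(794597/800000 − 17/400·(0.978000+0.928600+0.893000+0.846800))/(1+17/400) = 8041/10000 ≈ 0.804100
step 6 [3y] swap r/2=405/10496: DF=(1 − 405/10496·(0.978000+0.928600+0.893000+0.846800+0.804100))/(1+405/10496) = 319/400 ≈ 0.797500
step 7 [3.5y] zero: DF = P = 7519/10000 ≈ 0.751900

1 1/2 489/500
2 1 4643/5000
3 3/2 893/1000
4 2 2117/2500
5 5/2 8041/10000
6 3 319/400
7 7/2 7519/10000
DF(3.5y) = 7519/10000 ≈ 0.751900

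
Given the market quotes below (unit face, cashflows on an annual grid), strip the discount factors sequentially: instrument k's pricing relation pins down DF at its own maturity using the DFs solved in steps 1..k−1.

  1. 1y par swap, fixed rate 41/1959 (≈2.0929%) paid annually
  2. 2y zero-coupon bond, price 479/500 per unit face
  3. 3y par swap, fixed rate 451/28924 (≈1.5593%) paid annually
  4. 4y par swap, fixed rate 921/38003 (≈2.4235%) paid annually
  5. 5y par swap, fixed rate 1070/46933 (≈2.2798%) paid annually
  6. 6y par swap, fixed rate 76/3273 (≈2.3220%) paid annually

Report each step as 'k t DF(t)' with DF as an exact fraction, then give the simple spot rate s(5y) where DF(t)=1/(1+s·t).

step 1 [1y] swap r/1=41/1959: DF=(1 − 41/1959·(0))/(1+41/1959) = 1959/2000 ≈ 0.979500
step 2 [2y] zero: DF = P = 479/500 ≈ 0.958000
step 3 [3y] swap r/1=451/28924: DF=(1 − 451/28924·(0.979500+0.958000))/(1+451/28924) = 9549/10000 ≈ 0.954900
step 4 [4y] swap r/1=921/38003: DF=(1 − 921/38003·(0.979500+0.958000+0.954900))/(1+921/38003) = 9079/10000 ≈ 0.907900
step 5 [5y] swap r/1=1070/46933: DF=(1 − 1070/46933·(0.979500+0.958000+0.954900+0.907900))/(1+1070/46933) = 893/1000 ≈ 0.893000
step 6 [6y] swap r/1=76/3273: DF=(1 − 76/3273·(0.979500+0.958000+0.954900+0.907900+0.893000))/(1+76/3273) = 2177/2500 ≈ 0.870800

1 1 1959/2000
2 2 479/500
3 3 9549/10000
4 4 9079/10000
5 5 893/1000
6 6 2177/2500
s(5y) = (1/(893/1000) − 1)/(5) = 107/4465 ≈ 2.3964%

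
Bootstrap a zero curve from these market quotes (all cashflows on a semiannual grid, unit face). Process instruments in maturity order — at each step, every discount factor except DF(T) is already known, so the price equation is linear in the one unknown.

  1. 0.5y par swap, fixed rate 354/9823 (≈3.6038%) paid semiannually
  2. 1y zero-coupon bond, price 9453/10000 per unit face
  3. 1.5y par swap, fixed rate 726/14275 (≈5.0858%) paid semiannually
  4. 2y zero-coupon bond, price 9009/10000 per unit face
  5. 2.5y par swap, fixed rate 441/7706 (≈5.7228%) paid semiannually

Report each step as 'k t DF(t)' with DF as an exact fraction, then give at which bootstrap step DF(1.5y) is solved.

step 1 [0.5y] swap r/2=177/9823: DF=(1 − 177/9823·(0))/(1+177/9823) = 9823/10000 ≈ 0.982300
step 2 [1y] zero: DF = P = 9453/10000 ≈ 0.945300
step 3 [1.5y] swap r/2=363/14275: DF=(1 − 363/14275·(0.982300+0.945300))/(1+363/14275) = 4637/5000 ≈ 0.927400
step 4 [2y] zero: DF = P = 9009/10000 ≈ 0.900900
step 5 [2.5y] swap r/2=441/15412: DF=(1 − 441/15412·(0.982300+0.945300+0.927400+0.900900))/(1+441/15412) = 8677/10000 ≈ 0.867700

1 1/2 9823/10000
2 1 9453/10000
3 3/2 4637/5000
4 2 9009/10000
5 5/2 8677/10000
DF(1.5y) is solved at step 3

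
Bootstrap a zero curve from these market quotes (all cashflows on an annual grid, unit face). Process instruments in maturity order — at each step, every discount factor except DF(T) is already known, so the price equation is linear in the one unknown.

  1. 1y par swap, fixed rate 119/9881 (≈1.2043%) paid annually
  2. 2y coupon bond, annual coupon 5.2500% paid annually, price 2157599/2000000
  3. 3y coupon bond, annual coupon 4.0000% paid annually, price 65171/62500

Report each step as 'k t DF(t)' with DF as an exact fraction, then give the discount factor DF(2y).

step 1 [1y] swap r/1=119/9881: DF=(1 − 119/9881·(0))/(1+119/9881) = 9881/10000 ≈ 0.988100
step 2 [2y] bond c/1=21/400: DF=(2157599/2000000 − 21/400·(0.988100))/(1+21/400) = 9757/10000 ≈ 0.975700
step 3 [3y] bond c/1=1/25: DF=(65171/62500 − 1/25·(0.988100+0.975700))/(1+1/25) = 9271/10000 ≈ 0.927100

1 1 9881/10000
2 2 9757/10000
3 3 9271/10000
DF(2y) = 9757/10000 ≈ 0.975700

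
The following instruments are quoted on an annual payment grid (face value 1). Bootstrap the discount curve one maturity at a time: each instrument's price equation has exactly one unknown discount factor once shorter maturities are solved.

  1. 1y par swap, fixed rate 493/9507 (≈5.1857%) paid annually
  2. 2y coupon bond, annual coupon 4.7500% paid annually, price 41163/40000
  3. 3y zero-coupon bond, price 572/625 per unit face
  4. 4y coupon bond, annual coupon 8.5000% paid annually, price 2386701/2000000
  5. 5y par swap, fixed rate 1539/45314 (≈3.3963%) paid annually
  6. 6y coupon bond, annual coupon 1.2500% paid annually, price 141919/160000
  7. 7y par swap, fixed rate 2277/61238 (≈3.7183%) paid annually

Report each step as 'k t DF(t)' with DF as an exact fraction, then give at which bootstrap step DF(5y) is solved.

step 1 [1y] swap r/1=493/9507: DF=(1 − 493/9507·(0))/(1+493/9507) = 9507/10000 ≈ 0.950700
step 2 [2y] bond c/1=19/400: DF=(41163/40000 − 19/400·(0.950700))/(1+19/400) = 9393/10000 ≈ 0.939300
step 3 [3y] zero: DF = P = 572/625 ≈ 0.915200
step 4 [4y] bond c/1=17/200: DF=(2386701/2000000 − 17/200·(0.950700+0.939300+0.915200))/(1+17/200) = 8801/10000 ≈ 0.880100
step 5 [5y] swap r/1=1539/45314: DF=(1 − 1539/45314·(0.950700+0.939300+0.915200+0.880100))/(1+1539/45314) = 8461/10000 ≈ 0.846100
step 6 [6y] bond c/1=1/80: DF=(141919/160000 − 1/80·(0.950700+0.939300+0.915200+0.880100+0.846100))/(1+1/80) = 8201/10000 ≈ 0.820100
step 7 [7y] swap r/1=2277/61238: DF=(1 − 2277/61238·(0.950700+0.939300+0.915200+0.880100+0.846100+0.820100))/(1+2277/61238) = 7723/10000 ≈ 0.772300

1 1 9507/10000
2 2 9393/10000
3 3 572/625
4 4 8801/10000
5 5 8461/10000
6 6 8201/10000
7 7 7723/10000
DF(5y) is solved at step 5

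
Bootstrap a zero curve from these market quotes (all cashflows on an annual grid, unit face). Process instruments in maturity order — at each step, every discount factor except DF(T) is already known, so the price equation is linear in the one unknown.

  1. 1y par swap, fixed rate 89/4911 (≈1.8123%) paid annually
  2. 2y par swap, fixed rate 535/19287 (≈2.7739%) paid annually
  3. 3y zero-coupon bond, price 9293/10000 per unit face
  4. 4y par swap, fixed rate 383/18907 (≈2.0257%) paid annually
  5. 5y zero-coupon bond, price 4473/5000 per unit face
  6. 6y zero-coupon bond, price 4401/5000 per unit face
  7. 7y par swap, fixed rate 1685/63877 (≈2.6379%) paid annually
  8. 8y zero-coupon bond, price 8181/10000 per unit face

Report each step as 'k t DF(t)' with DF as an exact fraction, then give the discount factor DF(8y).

1 1 4911/5000
2 2 1893/2000
3 3 9293/10000
4 4 4617/5000
5 5 4473/5000
6 6 4401/5000
7 7 1663/2000
8 8 8181/10000
DF(8y) = 8181/10000 ≈ 0.818100

step 1 [1y] swap r/1=89/4911: DF=(1 − 89/4911·(0))/(1+89/4911) = 4911/5000 ≈ 0.982200
step 2 [2y] swap r/1=535/19287: DF=(1 − 535/19287·(0.982200))/(1+535/19287) = 1893/2000 ≈ 0.946500
step 3 [3y] zero: DF = P = 9293/10000 ≈ 0.929300
step 4 [4y] swap r/1=383/18907: DF=(1 − 383/18907·(0.982200+0.946500+0.929300))/(1+383/18907) = 4617/5000 ≈ 0.923400
step 5 [5y] zero: DF = P = 4473/5000 ≈ 0.894600
step 6 [6y] zero: DF = P = 4401/5000 ≈ 0.880200
step 7 [7y] swap r/1=1685/63877: DF=(1 − 1685/63877·(0.982200+0.946500+0.929300+0.923400+0.894600+0.880200))/(1+1685/63877) = 1663/2000 ≈ 0.831500
step 8 [8y] zero: DF = P = 8181/10000 ≈ 0.818100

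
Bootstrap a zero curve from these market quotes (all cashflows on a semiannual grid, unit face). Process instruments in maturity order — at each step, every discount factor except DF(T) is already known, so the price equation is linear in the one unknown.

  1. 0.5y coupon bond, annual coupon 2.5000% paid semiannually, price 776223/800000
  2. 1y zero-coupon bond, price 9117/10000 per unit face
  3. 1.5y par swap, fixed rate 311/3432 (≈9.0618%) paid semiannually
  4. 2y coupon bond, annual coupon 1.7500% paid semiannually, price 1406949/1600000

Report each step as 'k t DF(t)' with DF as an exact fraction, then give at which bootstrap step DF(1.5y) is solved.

1 1/2 9583/10000
2 1 9117/10000
3 3/2 2189/2500
4 2 8479/10000
DF(1.5y) is solved at step 3

step 1 [0.5y] bond c/2=1/80: DF=(776223/800000 − 1/80·(0))/(1+1/80) = 9583/10000 ≈ 0.958300
step 2 [1y] zero: DF = P = 9117/10000 ≈ 0.911700
step 3 [1.5y] swap r/2=311/6864: DF=(1 − 311/6864·(0.958300+0.911700))/(1+311/6864) = 2189/2500 ≈ 0.875600
step 4 [2y] bond c/2=7/800: DF=(1406949/1600000 − 7/800·(0.958300+0.911700+0.875600))/(1+7/800) = 8479/10000 ≈ 0.847900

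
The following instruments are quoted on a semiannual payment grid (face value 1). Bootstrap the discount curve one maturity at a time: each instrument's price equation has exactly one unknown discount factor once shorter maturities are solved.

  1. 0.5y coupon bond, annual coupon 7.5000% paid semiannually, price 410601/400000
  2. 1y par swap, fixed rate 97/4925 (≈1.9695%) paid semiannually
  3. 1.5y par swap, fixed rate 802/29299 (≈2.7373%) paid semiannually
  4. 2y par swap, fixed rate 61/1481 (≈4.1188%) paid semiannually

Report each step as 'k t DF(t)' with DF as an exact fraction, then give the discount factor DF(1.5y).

1 1/2 4947/5000
2 1 4903/5000
3 3/2 9599/10000
4 2 9207/10000
DF(1.5y) = 9599/10000 ≈ 0.959900

step 1 [0.5y] bond c/2=3/80: DF=(410601/400000 − 3/80·(0))/(1+3/80) = 4947/5000 ≈ 0.989400
step 2 [1y] swap r/2=97/9850: DF=(1 − 97/9850·(0.989400))/(1+97/9850) = 4903/5000 ≈ 0.980600
step 3 [1.5y] swap r/2=401/29299: DF=(1 − 401/29299·(0.989400+0.980600))/(1+401/29299) = 9599/10000 ≈ 0.959900
step 4 [2y] swap r/2=61/2962: DF=(1 − 61/2962·(0.989400+0.980600+0.959900))/(1+61/2962) = 9207/10000 ≈ 0.920700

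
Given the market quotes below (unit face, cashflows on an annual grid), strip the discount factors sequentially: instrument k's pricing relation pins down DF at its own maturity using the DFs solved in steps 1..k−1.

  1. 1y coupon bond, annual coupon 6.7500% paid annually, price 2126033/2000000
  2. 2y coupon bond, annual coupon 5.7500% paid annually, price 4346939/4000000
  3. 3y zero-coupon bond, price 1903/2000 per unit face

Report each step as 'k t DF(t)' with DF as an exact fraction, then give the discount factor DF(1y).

1 1 4979/5000
2 2 1947/2000
3 3 1903/2000
DF(1y) = 4979/5000 ≈ 0.995800

step 1 [1y] bond c/1=27/400: DF=(2126033/2000000 − 27/400·(0))/(1+27/400) = 4979/5000 ≈ 0.995800
step 2 [2y] bond c/1=23/400: DF=(4346939/4000000 − 23/400·(0.995800))/(1+23/400) = 1947/2000 ≈ 0.973500
step 3 [3y] zero: DF = P = 1903/2000 ≈ 0.951500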